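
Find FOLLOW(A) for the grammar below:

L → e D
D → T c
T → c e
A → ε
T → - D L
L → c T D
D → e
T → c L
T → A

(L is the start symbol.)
To compute FOLLOW(A), find every occurrence of A on a right-hand side N → α A β: add FIRST(β) \ {ε}, and if β is empty or nullable also add FOLLOW(N). Iterate to a fixed point.

In T → A: A is at the end, add FOLLOW(T)

The FOLLOW sets referred to above (computed the same way, to a fixed point):
  FOLLOW(T) = { '-', 'c', 'e' }

Taking the union: FOLLOW(A) = { '-', 'c', 'e' }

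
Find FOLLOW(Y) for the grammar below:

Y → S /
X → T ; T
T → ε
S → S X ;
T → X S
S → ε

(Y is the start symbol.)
To compute FOLLOW(Y), find every occurrence of Y on a right-hand side N → α Y β: add FIRST(β) \ {ε}, and if β is empty or nullable also add FOLLOW(N). Iterate to a fixed point.

Y is the start symbol, so $ ∈ FOLLOW(Y).
Y does not occur on any right-hand side.

Taking the union: FOLLOW(Y) = { $ }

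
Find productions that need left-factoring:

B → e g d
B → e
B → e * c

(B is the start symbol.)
Yes, B has productions with common prefix 'e'

Left-factoring is needed when two productions for the same non-terminal
share a common prefix on the right-hand side.

Productions for B:
  B → e g d
  B → e
  B → e * c

Found common prefix 'e' in productions for B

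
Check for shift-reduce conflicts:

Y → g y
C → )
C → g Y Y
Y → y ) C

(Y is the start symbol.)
No shift-reduce conflicts

A shift-reduce conflict occurs when an LR(0) state has both:
  - a complete (reduce) item [A → α .] (dot at the end), and
  - a shift item [B → β . c γ] (dot before a terminal).

Augment with Y' → Y and build the canonical LR(0) collection (I0 = CLOSURE({[Y' → . Y]}), then GOTO on every symbol after a dot until no new states appear). It has 11 states:
  I0: { [Y → . g y], [Y → . y ) C], [Y' → . Y] }  — shift
  I1: { [Y' → Y .] }  — accept
  I2: { [Y → g . y] }  — shift
  I3: { [Y → y . ) C] }  — shift
  I4: { [C → . )], [C → . g Y Y], [Y → y ) . C] }  — shift
  I5: { [C → ) .] }  — reduce
  I6: { [Y → y ) C .] }  — reduce
  I7: { [C → g . Y Y], [Y → . g y], [Y → . y ) C] }  — shift
  I8: { [C → g Y . Y], [Y → . g y], [Y → . y ) C] }  — shift
  I9: { [C → g Y Y .] }  — reduce
  I10: { [Y → g y .] }  — reduce

No state contains both a complete item and a shift item.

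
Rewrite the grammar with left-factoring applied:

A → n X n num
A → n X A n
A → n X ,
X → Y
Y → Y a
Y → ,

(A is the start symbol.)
Left-factoring transforms A → αβ₁ | αβ₂ into A → αA' and A' → β₁ | β₂
(α is the longest common prefix among the alternatives). Repeat until
no nonterminal has two alternatives with a common prefix.

Round 1: A has alternatives sharing prefix 'n X'. Introduce A': A → n X A'
  Add: A' → n num
  Add: A' → A n
  Add: A' → ,

No remaining common prefixes — done.

Resulting grammar:
A → n X A'
A' → n num
A' → A n
A' → ,
X → Y
Y → Y a
Y → ,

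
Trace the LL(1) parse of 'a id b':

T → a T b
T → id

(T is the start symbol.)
Stack is shown with the top on the left.

Stack    Input     Action
-------------------------
T $      a id b $  output T → a T b
a T b $  a id b $  match 'a'
T b $    id b $    output T → id
id b $   id b $    match 'id'
b $      b $       match 'b'
$        $         accept

The string is accepted.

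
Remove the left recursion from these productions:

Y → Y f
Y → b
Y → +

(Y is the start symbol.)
Y → b Y'
Y → + Y'
Y' → f Y'
Y' → ε

Y is directly left-recursive. The standard transformation for
  A → A α₁ | ... | A α_m | β₁ | ... | β_n
is
  A  → β₁ A' | ... | β_n A'
  A' → α₁ A' | ... | α_m A' | ε

Y → b becomes Y → b Y'
Y → + becomes Y → + Y'
Y → Y f becomes Y' → f Y'
Add Y' → ε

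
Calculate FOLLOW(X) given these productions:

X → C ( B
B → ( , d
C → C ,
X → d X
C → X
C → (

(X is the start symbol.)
{ $, '(', ',' }

To compute FOLLOW(X), find every occurrence of X on a right-hand side N → α X β: add FIRST(β) \ {ε}, and if β is empty or nullable also add FOLLOW(N). Iterate to a fixed point.

X is the start symbol, so $ ∈ FOLLOW(X).
In X → d X: X is at the end; this adds FOLLOW(X) to itself — nothing new
In C → X: X is at the end, add FOLLOW(C)

The FOLLOW sets referred to above (computed the same way, to a fixed point):
  FOLLOW(C) = { '(', ',' }

Taking the union: FOLLOW(X) = { $, '(', ',' }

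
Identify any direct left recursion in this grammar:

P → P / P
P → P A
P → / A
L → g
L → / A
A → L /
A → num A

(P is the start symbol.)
Direct left recursion occurs when N → N α for some non-terminal N (the right-hand side begins with the left-hand side itself).

P → P / P: LEFT RECURSIVE (starts with P)
P → P A: LEFT RECURSIVE (starts with P)
P → / A: starts with '/'
L → g: starts with g
L → / A: starts with '/'
A → L /: starts with L
A → num A: starts with num

The grammar has direct left recursion on: P.

Answer: Yes, P is left-recursive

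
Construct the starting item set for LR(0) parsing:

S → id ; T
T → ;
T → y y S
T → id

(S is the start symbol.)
First, augment the grammar with S' → S
I₀ = CLOSURE({ [S' → . S] }):
  [S' → . S] has the dot before S: add [S → . id ; T]
No further items can be added.

I₀ = { [S → . id ; T], [S' → . S] }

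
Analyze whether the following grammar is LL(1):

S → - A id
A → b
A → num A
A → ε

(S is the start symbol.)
Yes, the grammar is LL(1).

A grammar is LL(1) if for each non-terminal N with multiple productions, the predict sets of those productions are pairwise disjoint, where PREDICT(N → α) = (FIRST(α) \ {ε}) ∪ (FOLLOW(N) if α ⇒* ε).

Relevant sets:
  FOLLOW(A) = { 'id' }

For A:
  PREDICT(A → b) = { 'b' }
  PREDICT(A → num A) = { 'num' }
  PREDICT(A → ε) = { 'id' }
S has a single production, so nothing to check there.

All predict sets are disjoint. The grammar IS LL(1).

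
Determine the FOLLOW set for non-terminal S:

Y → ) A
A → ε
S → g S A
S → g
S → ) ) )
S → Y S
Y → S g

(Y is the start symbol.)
{ 'g' }

In S → g S A: S is followed by A, add FIRST(A) \ {ε} = { }
  A is nullable, so FOLLOW(S) is also included — that is the set being defined, nothing new
In S → Y S: S is at the end; this adds FOLLOW(S) to itself — nothing new
In Y → S g: S is followed by g, add FIRST(g) \ {ε} = { 'g' }

Taking the union: FOLLOW(S) = { 'g' }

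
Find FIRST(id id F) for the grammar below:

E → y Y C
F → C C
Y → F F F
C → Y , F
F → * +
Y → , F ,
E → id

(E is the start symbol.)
{ 'id' }

To compute FIRST(id id F), process the symbols left to right:
Symbol id is a terminal. Add 'id' and stop.
FIRST(id id F) = { 'id' }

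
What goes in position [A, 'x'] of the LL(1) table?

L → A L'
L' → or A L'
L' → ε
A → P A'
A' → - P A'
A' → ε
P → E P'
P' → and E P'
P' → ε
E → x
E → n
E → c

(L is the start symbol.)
A → P A'

To find M[A, 'x'], we find productions for A where 'x' is in the predict set (PREDICT(N → α) = (FIRST(α) \ {ε}) ∪ (FOLLOW(N) if α ⇒* ε)).

Relevant sets:
  FIRST(P) = { 'c', 'n', 'x' }

A → P A': PREDICT = { 'c', 'n', 'x' }
  'x' is in predict set, so this production goes in M[A, 'x']

M[A, 'x'] = A → P A'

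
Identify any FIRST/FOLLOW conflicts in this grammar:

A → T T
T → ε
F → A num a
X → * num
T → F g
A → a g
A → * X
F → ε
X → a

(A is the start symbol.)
A FIRST/FOLLOW conflict occurs when a non-terminal N has a nullable alternative N → β (β ⇒* ε) and another alternative N → α with FIRST(α) ∩ FOLLOW(N) ≠ ∅: on such a lookahead the parser cannot decide between expanding α and letting N vanish via β.

Nullable non-terminals: A, F, T.
FIRST sets used below: FIRST(T) = { '*', 'a', 'g', 'num', ε }, FIRST(A) = { '*', 'a', 'g', 'num', ε }, FIRST(F) = { '*', 'a', 'g', 'num', ε }

A: nullable alternative(s) A → T T; FOLLOW(A) = { $, 'num' }
  A → T T: FIRST \ {ε} = { '*', 'a', 'g', 'num' } — this is the only nullable alternative, skip
  A → a g: FIRST \ {ε} = { 'a' } — disjoint from FOLLOW(A)
  A → * X: FIRST \ {ε} = { '*' } — disjoint from FOLLOW(A)

F: nullable alternative(s) F → ε; FOLLOW(F) = { 'g' }
  F → A num a: FIRST \ {ε} = { '*', 'a', 'g', 'num' } — overlaps FOLLOW(F) on { 'g' }: CONFLICT
  F → ε: FIRST \ {ε} = { } — this is the only nullable alternative, skip

T: nullable alternative(s) T → ε; FOLLOW(T) = { $, '*', 'a', 'g', 'num' }
  T → ε: FIRST \ {ε} = { } — this is the only nullable alternative, skip
  T → F g: FIRST \ {ε} = { '*', 'a', 'g', 'num' } — overlaps FOLLOW(T) on { '*', 'a', 'g', 'num' }: CONFLICT

X has no nullable alternative, so no FIRST/FOLLOW check is needed there.

So the grammar has 2 FIRST/FOLLOW conflicts (marked CONFLICT above).

Answer: Yes. T → F g with FOLLOW(T) on { '*', 'a', 'g', 'num' }; F → A num a with FOLLOW(F) on { 'g' }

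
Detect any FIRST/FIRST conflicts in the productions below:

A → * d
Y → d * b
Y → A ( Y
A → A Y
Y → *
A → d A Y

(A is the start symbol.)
FIRST sets of the non-terminals at (or reachable through a nullable prefix from) the front of some alternative:
  FIRST(A) = { '*', 'd' }

Productions for A:
  A → * d: FIRST = { '*' }
  A → A Y: FIRST = { '*', 'd' }
  A → d A Y: FIRST = { 'd' }
Productions for Y:
  Y → d * b: FIRST = { 'd' }
  Y → A ( Y: FIRST = { '*', 'd' }
  Y → *: FIRST = { '*' }

Conflict for A: A → * d and A → A Y
  Overlap: { '*' }
Conflict for A: A → A Y and A → d A Y
  Overlap: { 'd' }
Conflict for Y: Y → d * b and Y → A ( Y
  Overlap: { 'd' }
Conflict for Y: Y → A ( Y and Y → *
  Overlap: { '*' }

Answer: Yes. A → '*' d / A → A Y on { '*' }; A → A Y / A → d A Y on { 'd' }; Y → d '*' b / Y → A '(' Y on { 'd' }; Y → A '(' Y / Y → '*' on { '*' }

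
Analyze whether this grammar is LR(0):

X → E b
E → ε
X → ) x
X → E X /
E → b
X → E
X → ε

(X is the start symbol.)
No. Shift-reduce conflict between [E → .] and [E → . b]

A grammar is LR(0) if no state in the canonical LR(0) collection has:
  - both a shift item (dot before a terminal) and a complete item (shift-reduce conflict), or
  - two or more complete items (reduce-reduce conflict; the accept item [X' → X .] counts as a complete item here).

Augment with X' → X and build the canonical LR(0) collection (I0 = CLOSURE({[X' → . X]}), then GOTO on every symbol after a dot until no new states appear). It has 9 states:
  I0: { [E → . b], [E → .], [X → . ) x], [X → . E X /], [X → . E b], [X → . E], [X → .], [X' → . X] }  — shift, 2 reduces
  I1: { [X → ) . x] }  — shift
  I2: { [E → . b], [E → .], [X → . ) x], [X → . E X /], [X → . E b], [X → . E], [X → .], [X → E . X /], [X → E . b], [X → E .] }  — shift, 3 reduces
  I3: { [X' → X .] }  — accept
  I4: { [E → b .] }  — reduce
  I5: { [X → E X . /] }  — shift
  I6: { [E → b .], [X → E b .] }  — 2 reduces
  I7: { [X → E X / .] }  — reduce
  I8: { [X → ) x .] }  — reduce

Conflict in state I0:
  Shift-reduce conflict between [E → .] and [E → . b]
So the grammar is NOT LR(0).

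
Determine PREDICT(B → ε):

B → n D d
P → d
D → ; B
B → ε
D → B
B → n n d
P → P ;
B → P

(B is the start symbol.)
PREDICT(B → ε) = (FIRST(RHS) \ {ε}) ∪ (FOLLOW(B) if ε ∈ FIRST(RHS), i.e. RHS ⇒* ε)
The right-hand side is ε (FIRST(ε) = { ε }), so the predict set is FOLLOW(B) = { $, 'd' }
PREDICT(B → ε) = { $, 'd' }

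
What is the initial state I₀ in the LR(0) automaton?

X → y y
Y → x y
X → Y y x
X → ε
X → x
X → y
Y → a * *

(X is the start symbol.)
{ [X → . Y y x], [X → . x], [X → . y y], [X → . y], [X → .], [X' → . X], [Y → . a * *], [Y → . x y] }

First, augment the grammar with X' → X
I₀ = CLOSURE({ [X' → . X] }):
  [X' → . X] has the dot before X: add [X → . y y], [X → . Y y x], [X → .], [X → . x], [X → . y]
  [X → . Y y x] has the dot before Y: add [Y → . x y], [Y → . a * *]
No further items can be added.

I₀ = { [X → . Y y x], [X → . x], [X → . y y], [X → . y], [X → .], [X' → . X], [Y → . a * *], [Y → . x y] }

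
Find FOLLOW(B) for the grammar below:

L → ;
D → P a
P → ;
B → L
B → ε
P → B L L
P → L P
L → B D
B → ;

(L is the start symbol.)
To compute FOLLOW(B), find every occurrence of B on a right-hand side N → α B β: add FIRST(β) \ {ε}, and if β is empty or nullable also add FOLLOW(N). Iterate to a fixed point.

In P → B L L: B is followed by L L, add FIRST(L L) \ {ε} = { ';' }
In L → B D: B is followed by D, add FIRST(D) \ {ε} = { ';' }

Taking the union: FOLLOW(B) = { ';' }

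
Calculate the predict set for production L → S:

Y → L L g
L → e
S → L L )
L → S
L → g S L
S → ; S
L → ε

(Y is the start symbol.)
{ ')', ';', 'e', 'g' }

PREDICT(L → S) = (FIRST(RHS) \ {ε}) ∪ (FOLLOW(L) if ε ∈ FIRST(RHS), i.e. RHS ⇒* ε)
FIRST(S) = { ')', ';', 'e', 'g' }
FIRST(S) = { ')', ';', 'e', 'g' }
ε ∉ FIRST(S), so FOLLOW(L) is not added.
PREDICT(L → S) = { ')', ';', 'e', 'g' }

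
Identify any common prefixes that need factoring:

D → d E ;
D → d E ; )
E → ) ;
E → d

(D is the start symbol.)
Left-factoring is needed when two productions for the same non-terminal
share a common prefix on the right-hand side.

Productions for D:
  D → d E ;
  D → d E ; )
Productions for E:
  E → ) ;
  E → d

Found common prefix 'd E ;' in productions for D

Answer: Yes, D has productions with common prefix 'd E ;'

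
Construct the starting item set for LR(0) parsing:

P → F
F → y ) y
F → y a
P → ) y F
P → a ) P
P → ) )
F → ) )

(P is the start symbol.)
First, augment the grammar with P' → P
I₀ = CLOSURE({ [P' → . P] }):
  [P' → . P] has the dot before P: add [P → . F], [P → . ) y F], [P → . a ) P], [P → . ) )]
  [P → . F] has the dot before F: add [F → . y ) y], [F → . y a], [F → . ) )]
No further items can be added.

I₀ = { [F → . ) )], [F → . y ) y], [F → . y a], [P → . ) )], [P → . ) y F], [P → . F], [P → . a ) P], [P' → . P] }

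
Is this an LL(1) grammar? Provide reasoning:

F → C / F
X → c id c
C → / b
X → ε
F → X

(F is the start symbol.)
Yes, the grammar is LL(1).

A grammar is LL(1) if for each non-terminal N with multiple productions, the predict sets of those productions are pairwise disjoint, where PREDICT(N → α) = (FIRST(α) \ {ε}) ∪ (FOLLOW(N) if α ⇒* ε).

Relevant sets:
  FIRST(C) = { '/' }
  FIRST(X) = { 'c', ε }
  FOLLOW(F) = { $ }
  FOLLOW(X) = { $ }

For F:
  PREDICT(F → C '/' F) = { '/' }
  PREDICT(F → X) = { $, 'c' }
For X:
  PREDICT(X → c id c) = { 'c' }
  PREDICT(X → ε) = { $ }
C has a single production, so nothing to check there.

All predict sets are disjoint. The grammar IS LL(1).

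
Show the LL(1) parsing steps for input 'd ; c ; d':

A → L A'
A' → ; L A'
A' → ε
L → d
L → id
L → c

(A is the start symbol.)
LL(1) parsing maintains a stack (initially the start symbol over $) and the input. At each step: if the stack top is a terminal, match it against the current input token; if it is a non-terminal N, replace it with the RHS of M[N, lookahead] (the unique production whose predict set contains the lookahead).

Stack is shown with the top on the left.

Stack     Input        Action
-----------------------------
A $       d ; c ; d $  output A → L A'
L A' $    d ; c ; d $  output L → d
d A' $    d ; c ; d $  match 'd'
A' $      ; c ; d $    output A' → ; L A'
; L A' $  ; c ; d $    match ';'
L A' $    c ; d $      output L → c
c A' $    c ; d $      match 'c'
A' $      ; d $        output A' → ; L A'
; L A' $  ; d $        match ';'
L A' $    d $          output L → d
d A' $    d $          match 'd'
A' $      $            output A' → ε
$         $            accept

The string is accepted.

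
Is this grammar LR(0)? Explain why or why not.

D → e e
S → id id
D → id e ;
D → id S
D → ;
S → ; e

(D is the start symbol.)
Yes, the grammar is LR(0)

Augment with D' → D and build the canonical LR(0) collection (I0 = CLOSURE({[D' → . D]}), then GOTO on every symbol after a dot until no new states appear). It has 13 states:
  I0: { [D → . ;], [D → . e e], [D → . id S], [D → . id e ;], [D' → . D] }  — shift
  I1: { [D → ; .] }  — reduce
  I2: { [D' → D .] }  — accept
  I3: { [D → e . e] }  — shift
  I4: { [D → id . S], [D → id . e ;], [S → . ; e], [S → . id id] }  — shift
  I5: { [S → ; . e] }  — shift
  I6: { [D → id S .] }  — reduce
  I7: { [D → id e . ;] }  — shift
  I8: { [S → id . id] }  — shift
  I9: { [S → id id .] }  — reduce
  I10: { [D → id e ; .] }  — reduce
  I11: { [S → ; e .] }  — reduce
  I12: { [D → e e .] }  — reduce

Every state is either a pure shift/goto state or contains exactly one complete item and nothing to shift — no conflicts. The grammar is LR(0).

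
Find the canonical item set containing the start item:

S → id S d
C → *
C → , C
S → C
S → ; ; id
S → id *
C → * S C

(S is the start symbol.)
{ [C → . * S C], [C → . *], [C → . , C], [S → . ; ; id], [S → . C], [S → . id *], [S → . id S d], [S' → . S] }

First, augment the grammar with S' → S
I₀ = CLOSURE({ [S' → . S] }):
  [S' → . S] has the dot before S: add [S → . id S d], [S → . C], [S → . ; ; id], [S → . id *]
  [S → . C] has the dot before C: add [C → . *], [C → . , C], [C → . * S C]
No further items can be added.

I₀ = { [C → . * S C], [C → . *], [C → . , C], [S → . ; ; id], [S → . C], [S → . id *], [S → . id S d], [S' → . S] }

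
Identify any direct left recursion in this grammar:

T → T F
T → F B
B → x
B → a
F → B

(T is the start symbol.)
Direct left recursion occurs when N → N α for some non-terminal N (the right-hand side begins with the left-hand side itself).

T → T F: LEFT RECURSIVE (starts with T)
T → F B: starts with F
B → x: starts with x
B → a: starts with a
F → B: starts with B

The grammar has direct left recursion on: T.

Answer: Yes, T is left-recursive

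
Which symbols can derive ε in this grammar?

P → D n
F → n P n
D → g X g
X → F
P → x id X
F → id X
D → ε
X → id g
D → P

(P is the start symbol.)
{ 'D' }

ε-productions: D → ε
So D is immediately nullable.
No further non-terminal can be added: every production for the remaining non-terminals contains a terminal or a non-nullable non-terminal.
Nullable = { 'D' }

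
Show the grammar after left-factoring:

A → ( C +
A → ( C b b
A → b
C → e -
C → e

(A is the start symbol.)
Left-factoring transforms A → αβ₁ | αβ₂ into A → αA' and A' → β₁ | β₂
(α is the longest common prefix among the alternatives). Repeat until
no nonterminal has two alternatives with a common prefix.

Round 1: A has alternatives sharing prefix '( C'. Introduce A': A → ( C A'
  Add: A' → +
  Add: A' → b b

Round 2: C has alternatives sharing prefix 'e'. Introduce C': C → e C'
  Add: C' → -
  Add: C' → ε

No remaining common prefixes — done.

Resulting grammar:
A → ( C A'
A' → +
A' → b b
A → b
C → e C'
C' → -
C' → ε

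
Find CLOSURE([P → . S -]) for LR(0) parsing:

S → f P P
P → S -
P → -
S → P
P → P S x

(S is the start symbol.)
{ [P → . -], [P → . P S x], [P → . S -], [S → . P], [S → . f P P] }

Start with: [P → . S -]
  [P → . S -] has the dot before S: add [S → . f P P], [S → . P]
  [S → . P] has the dot before P: add [P → . -], [P → . P S x]
No further items can be added.

CLOSURE = { [P → . -], [P → . P S x], [P → . S -], [S → . P], [S → . f P P] }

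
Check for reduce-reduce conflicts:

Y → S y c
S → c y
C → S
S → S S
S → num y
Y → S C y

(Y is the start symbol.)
A reduce-reduce conflict occurs when an LR(0) state has two complete items [A → α .] and [B → β .] — both call for a reduction, and with no lookahead the parser cannot choose between them.

Augment with Y' → Y and build the canonical LR(0) collection (I0 = CLOSURE({[Y' → . Y]}), then GOTO on every symbol after a dot until no new states appear). It has 13 states:
  I0: { [S → . S S], [S → . c y], [S → . num y], [Y → . S C y], [Y → . S y c], [Y' → . Y] }  — shift
  I1: { [C → . S], [S → . S S], [S → . c y], [S → . num y], [S → S . S], [Y → S . C y], [Y → S . y c] }  — shift
  I2: { [Y' → Y .] }  — accept
  I3: { [S → c . y] }  — shift
  I4: { [S → num . y] }  — shift
  I5: { [S → num y .] }  — reduce
  I6: { [S → c y .] }  — reduce
  I7: { [Y → S C . y] }  — shift
  I8: { [C → S .], [S → . S S], [S → . c y], [S → . num y], [S → S . S], [S → S S .] }  — shift, 2 reduces
  I9: { [Y → S y . c] }  — shift
  I10: { [Y → S y c .] }  — reduce
  I11: { [S → . S S], [S → . c y], [S → . num y], [S → S . S], [S → S S .] }  — shift, reduce
  I12: { [Y → S C y .] }  — reduce

I8 contains complete items [C → S .], [S → S S .] — reduce-reduce conflict.

Answer: Yes — I8: [C → S .] vs [S → S S .]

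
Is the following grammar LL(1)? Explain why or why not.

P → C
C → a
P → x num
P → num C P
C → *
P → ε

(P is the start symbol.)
A grammar is LL(1) if for each non-terminal N with multiple productions, the predict sets of those productions are pairwise disjoint, where PREDICT(N → α) = (FIRST(α) \ {ε}) ∪ (FOLLOW(N) if α ⇒* ε).

Relevant sets:
  FIRST(C) = { '*', 'a' }
  FOLLOW(P) = { $ }

For P:
  PREDICT(P → C) = { '*', 'a' }
  PREDICT(P → x num) = { 'x' }
  PREDICT(P → num C P) = { 'num' }
  PREDICT(P → ε) = { $ }
For C:
  PREDICT(C → a) = { 'a' }
  PREDICT(C → '*') = { '*' }

All predict sets are disjoint. The grammar IS LL(1).

Answer: Yes, the grammar is LL(1).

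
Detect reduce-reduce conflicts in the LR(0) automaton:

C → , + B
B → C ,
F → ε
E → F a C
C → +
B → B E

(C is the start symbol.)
Yes — I5: [C → , + B .] vs [F → .]

A reduce-reduce conflict occurs when an LR(0) state has two complete items [A → α .] and [B → β .] — both call for a reduction, and with no lookahead the parser cannot choose between them.

Augment with C' → C and build the canonical LR(0) collection (I0 = CLOSURE({[C' → . C]}), then GOTO on every symbol after a dot until no new states appear). It has 12 states:
  I0: { [C → . +], [C → . , + B], [C' → . C] }  — shift
  I1: { [C → + .] }  — reduce
  I2: { [C → , . + B] }  — shift
  I3: { [C' → C .] }  — accept
  I4: { [B → . B E], [B → . C ,], [C → , + . B], [C → . +], [C → . , + B] }  — shift
  I5: { [B → B . E], [C → , + B .], [E → . F a C], [F → .] }  — 2 reduces
  I6: { [B → C . ,] }  — shift
  I7: { [B → C , .] }  — reduce
  I8: { [B → B E .] }  — reduce
  I9: { [E → F . a C] }  — shift
  I10: { [C → . +], [C → . , + B], [E → F a . C] }  — shift
  I11: { [E → F a C .] }  — reduce

I5 contains complete items [C → , + B .], [F → .] — reduce-reduce conflict.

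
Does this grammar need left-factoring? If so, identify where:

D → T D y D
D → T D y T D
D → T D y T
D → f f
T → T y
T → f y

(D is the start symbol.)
Left-factoring is needed when two productions for the same non-terminal
share a common prefix on the right-hand side.

Productions for D:
  D → T D y D
  D → T D y T D
  D → T D y T
  D → f f
Productions for T:
  T → T y
  T → f y

Found common prefix 'T D y' in productions for D

Answer: Yes, D has productions with common prefix 'T D y'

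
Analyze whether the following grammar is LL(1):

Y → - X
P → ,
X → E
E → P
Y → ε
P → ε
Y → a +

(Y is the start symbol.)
A grammar is LL(1) if for each non-terminal N with multiple productions, the predict sets of those productions are pairwise disjoint, where PREDICT(N → α) = (FIRST(α) \ {ε}) ∪ (FOLLOW(N) if α ⇒* ε).

Relevant sets:
  FOLLOW(Y) = { $ }
  FOLLOW(P) = { $ }

For Y:
  PREDICT(Y → '-' X) = { '-' }
  PREDICT(Y → ε) = { $ }
  PREDICT(Y → a '+') = { 'a' }
For P:
  PREDICT(P → ',') = { ',' }
  PREDICT(P → ε) = { $ }
X, E have a single production, so nothing to check there.

All predict sets are disjoint. The grammar IS LL(1).

Answer: Yes, the grammar is LL(1).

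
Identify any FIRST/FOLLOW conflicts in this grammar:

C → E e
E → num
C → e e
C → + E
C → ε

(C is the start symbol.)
Nullable non-terminals: C.
FIRST sets used below: FIRST(E) = { 'num' }

C: nullable alternative(s) C → ε; FOLLOW(C) = { $ }
  C → E e: FIRST \ {ε} = { 'num' } — disjoint from FOLLOW(C)
  C → e e: FIRST \ {ε} = { 'e' } — disjoint from FOLLOW(C)
  C → + E: FIRST \ {ε} = { '+' } — disjoint from FOLLOW(C)
  C → ε: FIRST \ {ε} = { } — this is the only nullable alternative, skip

E has no nullable alternative, so no FIRST/FOLLOW check is needed there.

No FIRST/FOLLOW conflicts found.

Answer: No FIRST/FOLLOW conflicts.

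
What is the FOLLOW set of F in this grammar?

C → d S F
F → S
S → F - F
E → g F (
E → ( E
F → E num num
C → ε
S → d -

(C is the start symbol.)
In C → d S F: F is at the end, add FOLLOW(C)
In S → F - F: F is followed by '-' F, add FIRST('-' F) \ {ε} = { '-' }
In S → F - F: F is at the end, add FOLLOW(S)
In E → g F (: F is followed by '(', add FIRST('(') \ {ε} = { '(' }

The FOLLOW sets referred to above (computed the same way, to a fixed point):
  FOLLOW(C) = { $ }
  FOLLOW(S) = { $, '(', '-', 'd', 'g' }

Taking the union: FOLLOW(F) = { $, '(', '-', 'd', 'g' }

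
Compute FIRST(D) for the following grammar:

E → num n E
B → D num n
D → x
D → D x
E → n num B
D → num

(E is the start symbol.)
{ 'num', 'x' }

To compute FIRST(D), examine every production with D on the left-hand side, reading each right-hand side left to right until a non-nullable symbol is reached.

From D → x:
  - x is a terminal: add 'x' and stop
From D → D x:
  - D is the symbol being defined: contributes nothing new
    D is not nullable, so stop
From D → num:
  - num is a terminal: add 'num' and stop

Collecting: FIRST(D) = { 'num', 'x' }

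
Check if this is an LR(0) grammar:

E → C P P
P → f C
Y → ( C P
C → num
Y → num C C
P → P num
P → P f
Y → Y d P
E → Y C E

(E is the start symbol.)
A grammar is LR(0) if no state in the canonical LR(0) collection has:
  - both a shift item (dot before a terminal) and a complete item (shift-reduce conflict), or
  - two or more complete items (reduce-reduce conflict; the accept item [E' → E .] counts as a complete item here).

Augment with E' → E and build the canonical LR(0) collection (I0 = CLOSURE({[E' → . E]}), then GOTO on every symbol after a dot until no new states appear). It has 22 states:
  I0: { [C → . num], [E → . C P P], [E → . Y C E], [E' → . E], [Y → . ( C P], [Y → . Y d P], [Y → . num C C] }  — shift
  I1: { [C → . num], [Y → ( . C P] }  — shift
  I2: { [E → C . P P], [P → . P f], [P → . P num], [P → . f C] }  — shift
  I3: { [E' → E .] }  — accept
  I4: { [C → . num], [E → Y . C E], [Y → Y . d P] }  — shift
  I5: { [C → . num], [C → num .], [Y → num . C C] }  — shift, reduce
  I6: { [C → . num], [Y → num C . C] }  — shift
  I7: { [C → num .] }  — reduce
  I8: { [Y → num C C .] }  — reduce
  I9: { [C → . num], [E → . C P P], [E → . Y C E], [E → Y C . E], [Y → . ( C P], [Y → . Y d P], [Y → . num C C] }  — shift
  I10: { [P → . P f], [P → . P num], [P → . f C], [Y → Y d . P] }  — shift
  I11: { [P → P . f], [P → P . num], [Y → Y d P .] }  — shift, reduce
  I12: { [C → . num], [P → f . C] }  — shift
  I13: { [P → f C .] }  — reduce
  I14: { [P → P f .] }  — reduce
  I15: { [P → P num .] }  — reduce
  I16: { [E → Y C E .] }  — reduce
  I17: { [E → C P . P], [P → . P f], [P → . P num], [P → . f C], [P → P . f], [P → P . num] }  — shift
  I18: { [E → C P P .], [P → P . f], [P → P . num] }  — shift, reduce
  I19: { [C → . num], [P → P f .], [P → f . C] }  — shift, reduce
  I20: { [P → . P f], [P → . P num], [P → . f C], [Y → ( C . P] }  — shift
  I21: { [P → P . f], [P → P . num], [Y → ( C P .] }  — shift, reduce

Conflict in state I5:
  Shift-reduce conflict between [C → num .] and [C → . num]
So the grammar is NOT LR(0).

Answer: No. Shift-reduce conflict between [C → num .] and [C → . num]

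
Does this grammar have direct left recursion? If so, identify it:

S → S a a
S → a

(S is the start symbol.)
S → S a a: LEFT RECURSIVE (starts with S)
S → a: starts with a

The grammar has direct left recursion on: S.

Answer: Yes, S is left-recursive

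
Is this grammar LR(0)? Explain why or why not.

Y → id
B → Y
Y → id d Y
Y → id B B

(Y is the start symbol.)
No. Shift-reduce conflict between [Y → id .] and [Y → . id]

A grammar is LR(0) if no state in the canonical LR(0) collection has:
  - both a shift item (dot before a terminal) and a complete item (shift-reduce conflict), or
  - two or more complete items (reduce-reduce conflict; the accept item [Y' → Y .] counts as a complete item here).

Augment with Y' → Y and build the canonical LR(0) collection (I0 = CLOSURE({[Y' → . Y]}), then GOTO on every symbol after a dot until no new states appear). It has 8 states:
  I0: { [Y → . id B B], [Y → . id d Y], [Y → . id], [Y' → . Y] }  — shift
  I1: { [Y' → Y .] }  — accept
  I2: { [B → . Y], [Y → . id B B], [Y → . id d Y], [Y → . id], [Y → id . B B], [Y → id . d Y], [Y → id .] }  — shift, reduce
  I3: { [B → . Y], [Y → . id B B], [Y → . id d Y], [Y → . id], [Y → id B . B] }  — shift
  I4: { [B → Y .] }  — reduce
  I5: { [Y → . id B B], [Y → . id d Y], [Y → . id], [Y → id d . Y] }  — shift
  I6: { [Y → id d Y .] }  — reduce
  I7: { [Y → id B B .] }  — reduce

Conflict in state I2:
  Shift-reduce conflict between [Y → id .] and [Y → . id]
So the grammar is NOT LR(0).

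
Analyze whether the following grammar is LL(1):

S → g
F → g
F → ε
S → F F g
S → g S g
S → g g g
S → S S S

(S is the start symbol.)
A grammar is LL(1) if for each non-terminal N with multiple productions, the predict sets of those productions are pairwise disjoint, where PREDICT(N → α) = (FIRST(α) \ {ε}) ∪ (FOLLOW(N) if α ⇒* ε).

Relevant sets:
  FIRST(F) = { 'g', ε }
  FIRST(S) = { 'g' }
  FOLLOW(F) = { 'g' }

For S:
  PREDICT(S → g) = { 'g' }
  PREDICT(S → F F g) = { 'g' }
  PREDICT(S → g S g) = { 'g' }
  PREDICT(S → g g g) = { 'g' }
  PREDICT(S → S S S) = { 'g' }
For F:
  PREDICT(F → g) = { 'g' }
  PREDICT(F → ε) = { 'g' }

Conflict found: Predict set conflict for S: { 'g' }
The grammar is NOT LL(1).

Answer: No. Predict set conflict for S: { 'g' }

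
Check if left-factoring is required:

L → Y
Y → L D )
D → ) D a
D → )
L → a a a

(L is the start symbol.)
Left-factoring is needed when two productions for the same non-terminal
share a common prefix on the right-hand side.

Productions for L:
  L → Y
  L → a a a
Productions for D:
  D → ) D a
  D → )

Found common prefix ')' in productions for D

Answer: Yes, D has productions with common prefix ')'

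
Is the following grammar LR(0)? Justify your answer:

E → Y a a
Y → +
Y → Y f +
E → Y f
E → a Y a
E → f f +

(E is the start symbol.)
No. Shift-reduce conflict between [E → Y f .] and [Y → Y f . +]

Augment with E' → E and build the canonical LR(0) collection (I0 = CLOSURE({[E' → . E]}), then GOTO on every symbol after a dot until no new states appear). It has 15 states:
  I0: { [E → . Y a a], [E → . Y f], [E → . a Y a], [E → . f f +], [E' → . E], [Y → . +], [Y → . Y f +] }  — shift
  I1: { [Y → + .] }  — reduce
  I2: { [E' → E .] }  — accept
  I3: { [E → Y . a a], [E → Y . f], [Y → Y . f +] }  — shift
  I4: { [E → a . Y a], [Y → . +], [Y → . Y f +] }  — shift
  I5: { [E → f . f +] }  — shift
  I6: { [E → f f . +] }  — shift
  I7: { [E → f f + .] }  — reduce
  I8: { [E → a Y . a], [Y → Y . f +] }  — shift
  I9: { [E → a Y a .] }  — reduce
  I10: { [Y → Y f . +] }  — shift
  I11: { [Y → Y f + .] }  — reduce
  I12: { [E → Y a . a] }  — shift
  I13: { [E → Y f .], [Y → Y f . +] }  — shift, reduce
  I14: { [E → Y a a .] }  — reduce

Conflict in state I13:
  Shift-reduce conflict between [E → Y f .] and [Y → Y f . +]
So the grammar is NOT LR(0).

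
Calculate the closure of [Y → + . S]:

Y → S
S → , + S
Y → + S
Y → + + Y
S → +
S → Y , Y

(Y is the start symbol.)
Start with: [Y → + . S]
  [Y → + . S] has the dot before S: add [S → . , + S], [S → . +], [S → . Y , Y]
  [S → . Y , Y] has the dot before Y: add [Y → . S], [Y → . + S], [Y → . + + Y]
No further items can be added.

CLOSURE = { [S → . +], [S → . , + S], [S → . Y , Y], [Y → + . S], [Y → . + + Y], [Y → . + S], [Y → . S] }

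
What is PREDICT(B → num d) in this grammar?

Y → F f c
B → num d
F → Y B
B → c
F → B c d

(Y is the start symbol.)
{ 'num' }

PREDICT(B → num d) = (FIRST(RHS) \ {ε}) ∪ (FOLLOW(B) if ε ∈ FIRST(RHS), i.e. RHS ⇒* ε)
FIRST(num d) = { 'num' }
ε ∉ FIRST(num d), so FOLLOW(B) is not added.
PREDICT(B → num d) = { 'num' }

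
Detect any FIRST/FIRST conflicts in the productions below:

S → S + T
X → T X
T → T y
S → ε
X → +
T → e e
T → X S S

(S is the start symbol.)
Yes. X → T X / X → '+' on { '+' }; T → T y / T → e e on { 'e' }; T → T y / T → X S S on { '+', 'e' }; T → e e / T → X S S on { 'e' }

A FIRST/FIRST conflict occurs when two productions N → α and N → β for the same non-terminal have FIRST(α) ∩ FIRST(β) ≠ ∅ (with ε ∈ FIRST of a nullable right-hand side, so two nullable alternatives also conflict).

FIRST sets of the non-terminals at (or reachable through a nullable prefix from) the front of some alternative:
  FIRST(S) = { '+', ε }
  FIRST(T) = { '+', 'e' }
  FIRST(X) = { '+', 'e' }

Productions for S:
  S → S + T: FIRST = { '+' }
  S → ε: FIRST = { ε }
Productions for X:
  X → T X: FIRST = { '+', 'e' }
  X → +: FIRST = { '+' }
Productions for T:
  T → T y: FIRST = { '+', 'e' }
  T → e e: FIRST = { 'e' }
  T → X S S: FIRST = { '+', 'e' }

Conflict for X: X → T X and X → +
  Overlap: { '+' }
Conflict for T: T → T y and T → e e
  Overlap: { 'e' }
Conflict for T: T → T y and T → X S S
  Overlap: { '+', 'e' }
Conflict for T: T → e e and T → X S S
  Overlap: { 'e' }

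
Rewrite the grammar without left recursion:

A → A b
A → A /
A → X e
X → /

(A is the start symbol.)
A is directly left-recursive. The standard transformation for
  A → A α₁ | ... | A α_m | β₁ | ... | β_n
is
  A  → β₁ A' | ... | β_n A'
  A' → α₁ A' | ... | α_m A' | ε

A → X e becomes A → X e A'
A → A b becomes A' → b A'
A → A / becomes A' → / A'
Add A' → ε

Productions for other non-terminals are unchanged:
  X → /

Resulting grammar:
A → X e A'
A' → b A'
A' → / A'
A' → ε
X → /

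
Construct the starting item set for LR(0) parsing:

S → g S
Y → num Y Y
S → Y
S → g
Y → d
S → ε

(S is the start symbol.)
{ [S → . Y], [S → . g S], [S → . g], [S → .], [S' → . S], [Y → . d], [Y → . num Y Y] }

First, augment the grammar with S' → S
I₀ = CLOSURE({ [S' → . S] }):
  [S' → . S] has the dot before S: add [S → . g S], [S → . Y], [S → . g], [S → .]
  [S → . Y] has the dot before Y: add [Y → . num Y Y], [Y → . d]
No further items can be added.

I₀ = { [S → . Y], [S → . g S], [S → . g], [S → .], [S' → . S], [Y → . d], [Y → . num Y Y] }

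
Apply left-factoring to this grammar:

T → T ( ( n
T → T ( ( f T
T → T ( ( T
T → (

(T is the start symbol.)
Left-factoring transforms A → αβ₁ | αβ₂ into A → αA' and A' → β₁ | β₂
(α is the longest common prefix among the alternatives). Repeat until
no nonterminal has two alternatives with a common prefix.

Round 1: T has alternatives sharing prefix 'T ( ('. Introduce T': T → T ( ( T'
  Add: T' → n
  Add: T' → f T
  Add: T' → T

No remaining common prefixes — done.

Resulting grammar:
T → T ( ( T'
T' → n
T' → f T
T' → T
T → (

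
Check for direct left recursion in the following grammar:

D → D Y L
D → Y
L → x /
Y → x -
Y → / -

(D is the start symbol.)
D → D Y L: LEFT RECURSIVE (starts with D)
D → Y: starts with Y
L → x /: starts with x
Y → x -: starts with x
Y → / -: starts with '/'

The grammar has direct left recursion on: D.

Answer: Yes, D is left-recursive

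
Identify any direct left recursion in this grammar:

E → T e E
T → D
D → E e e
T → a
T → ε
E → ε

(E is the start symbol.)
Direct left recursion occurs when N → N α for some non-terminal N (the right-hand side begins with the left-hand side itself).

E → T e E: starts with T
T → D: starts with D
D → E e e: starts with E
T → a: starts with a
T → ε: starts with ε
E → ε: starts with ε

No direct left recursion found.

Answer: No direct left recursion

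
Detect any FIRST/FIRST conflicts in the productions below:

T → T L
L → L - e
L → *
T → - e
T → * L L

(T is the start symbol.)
Yes. T → T L / T → '-' e on { '-' }; T → T L / T → '*' L L on { '*' }; L → L '-' e / L → '*' on { '*' }

A FIRST/FIRST conflict occurs when two productions N → α and N → β for the same non-terminal have FIRST(α) ∩ FIRST(β) ≠ ∅ (with ε ∈ FIRST of a nullable right-hand side, so two nullable alternatives also conflict).

FIRST sets of the non-terminals at (or reachable through a nullable prefix from) the front of some alternative:
  FIRST(T) = { '*', '-' }
  FIRST(L) = { '*' }

Productions for T:
  T → T L: FIRST = { '*', '-' }
  T → - e: FIRST = { '-' }
  T → * L L: FIRST = { '*' }
Productions for L:
  L → L - e: FIRST = { '*' }
  L → *: FIRST = { '*' }

Conflict for T: T → T L and T → - e
  Overlap: { '-' }
Conflict for T: T → T L and T → * L L
  Overlap: { '*' }
Conflict for L: L → L - e and L → *
  Overlap: { '*' }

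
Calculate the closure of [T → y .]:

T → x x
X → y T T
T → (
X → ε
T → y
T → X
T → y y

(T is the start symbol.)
{ [T → y .] }

Start with: [T → y .]
The dot is at the end, so nothing is added.

CLOSURE = { [T → y .] }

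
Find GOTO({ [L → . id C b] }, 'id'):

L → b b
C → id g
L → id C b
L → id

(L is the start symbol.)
GOTO(I, 'id') = CLOSURE({ [A → αX.β] : [A → α.Xβ] ∈ I, X = 'id' })

Items with dot before 'id', with the dot advanced:
  [L → . id C b] → [L → id . C b]
Closure of the advanced items:
  [L → id . C b] has the dot before C: add [C → . id g]

GOTO = { [C → . id g], [L → id . C b] }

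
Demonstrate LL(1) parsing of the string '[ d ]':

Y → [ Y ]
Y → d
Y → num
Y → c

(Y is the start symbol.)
LL(1) parsing maintains a stack (initially the start symbol over $) and the input. At each step: if the stack top is a terminal, match it against the current input token; if it is a non-terminal N, replace it with the RHS of M[N, lookahead] (the unique production whose predict set contains the lookahead).

Stack is shown with the top on the left.

Stack    Input    Action
------------------------
Y $      [ d ] $  output Y → [ Y ]
[ Y ] $  [ d ] $  match '['
Y ] $    d ] $    output Y → d
d ] $    d ] $    match 'd'
] $      ] $      match ']'
$        $        accept

The string is accepted.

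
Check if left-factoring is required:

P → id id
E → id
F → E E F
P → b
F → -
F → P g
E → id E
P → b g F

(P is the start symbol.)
Yes, P has productions with common prefix 'b'; E has productions with common prefix 'id'

Left-factoring is needed when two productions for the same non-terminal
share a common prefix on the right-hand side.

Productions for P:
  P → id id
  P → b
  P → b g F
Productions for E:
  E → id
  E → id E
Productions for F:
  F → E E F
  F → -
  F → P g

Found common prefix 'b' in productions for P
Found common prefix 'id' in productions for E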